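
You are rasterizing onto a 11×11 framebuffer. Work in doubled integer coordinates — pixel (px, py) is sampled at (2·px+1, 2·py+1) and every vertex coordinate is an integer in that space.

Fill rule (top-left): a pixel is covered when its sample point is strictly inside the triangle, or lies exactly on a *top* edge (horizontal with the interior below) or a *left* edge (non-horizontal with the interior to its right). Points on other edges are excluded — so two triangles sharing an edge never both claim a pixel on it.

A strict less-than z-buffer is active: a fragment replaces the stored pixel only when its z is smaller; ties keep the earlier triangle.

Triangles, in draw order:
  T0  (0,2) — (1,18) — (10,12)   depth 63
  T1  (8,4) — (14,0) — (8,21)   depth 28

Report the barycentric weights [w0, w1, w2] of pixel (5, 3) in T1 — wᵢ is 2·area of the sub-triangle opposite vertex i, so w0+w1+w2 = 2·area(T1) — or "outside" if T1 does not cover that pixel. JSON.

T0:
  2·area = 150  (B↔C swapped to make it positive)
  edge (0, 2)→(10, 12): d=(10,10) right/bottom  bias=-1
  edge (10, 12)→(1, 18): d=(-9,6) right/bottom  bias=-1
  edge (1, 18)→(0, 2): d=(-1,-16) top-left  bias=+0
    (0,1)@(1, 3): e=[0,135,15] → ·  [on edge]
    (0,2)@(1, 5): e=[20,117,13] → █
    (1,2)@(3, 5): e=[0,105,45] → ·  [on edge]
    (0,3)@(1, 7): e=[40,99,11] → █
    (1,3)@(3, 7): e=[20,87,43] → █
    (2,3)@(5, 7): e=[0,75,75] → ·  [on edge]
    (0,4)@(1, 9): e=[60,81,9] → █
    (2,4)@(5, 9): e=[20,57,73] → █
    (3,4)@(7, 9): e=[0,45,105] → ·  [on edge]
    (0,5)@(1, 11): e=[80,63,7] → █
    (3,5)@(7, 11): e=[20,27,103] → █
    (4,5)@(9, 11): e=[0,15,135] → ·  [on edge]
    (5,6)@(11, 13): e=[0,-15,165] → ·  [on edge]
    (6,7)@(13, 15): e=[0,-45,195] → ·  [on edge]
    (7,8)@(15, 17): e=[0,-75,225] → ·  [on edge]
    (8,9)@(17, 19): e=[0,-105,255] → ·  [on edge]
    (9,10)@(19, 21): e=[0,-135,285] → ·  [on edge]
  covered (18 px):
    · · · · · · · · · · ·
    · · · · · · · · · · ·
    █ · · · · · · · · · ·
    █ █ · · · · · · · · ·
    █ █ █ · · · · · · · ·
    █ █ █ █ · · · · · · ·
    █ █ █ █ · · · · · · ·
    █ █ █ · · · · · · · ·
    █ · · · · · · · · · ·
    · · · · · · · · · · ·
    · · · · · · · · · · ·
T1:
  2·area = 102
  edge (8, 4)→(14, 0): d=(6,-4) top-left  bias=+0
  edge (14, 0)→(8, 21): d=(-6,21) right/bottom  bias=-1
  edge (8, 21)→(8, 4): d=(0,-17) top-left  bias=+0
    (6,0)@(13, 1): e=[2,15,85] → █
    (7,0)@(15, 1): e=[10,-27,119] → ·
    (5,1)@(11, 3): e=[6,45,51] → █
    (7,1)@(15, 3): e=[22,-39,119] → ·
    (4,2)@(9, 5): e=[10,75,17] → █
    (6,2)@(13, 5): e=[26,-9,85] → ·
    (4,3)@(9, 7): e=[22,63,17] → █
    (6,3)@(13, 7): e=[38,-21,85] → ·
    (4,4)@(9, 9): e=[34,51,17] → █
    (6,4)@(13, 9): e=[50,-33,85] → ·
    (4,5)@(9, 11): e=[46,39,17] → █
    (5,5)@(11, 11): e=[54,-3,51] → ·
  covered (13 px):
    · · · · · · █ · · · ·
    · · · · · █ █ · · · ·
    · · · · █ █ · · · · ·
    · · · · █ █ · · · · ·
    · · · · █ █ · · · · ·
    · · · · █ · · · · · ·
    · · · · █ · · · · · ·
    · · · · █ · · · · · ·
    · · · · █ · · · · · ·
    · · · · · · · · · · ·
    · · · · · · · · · · ·

Answer: [21,51,30]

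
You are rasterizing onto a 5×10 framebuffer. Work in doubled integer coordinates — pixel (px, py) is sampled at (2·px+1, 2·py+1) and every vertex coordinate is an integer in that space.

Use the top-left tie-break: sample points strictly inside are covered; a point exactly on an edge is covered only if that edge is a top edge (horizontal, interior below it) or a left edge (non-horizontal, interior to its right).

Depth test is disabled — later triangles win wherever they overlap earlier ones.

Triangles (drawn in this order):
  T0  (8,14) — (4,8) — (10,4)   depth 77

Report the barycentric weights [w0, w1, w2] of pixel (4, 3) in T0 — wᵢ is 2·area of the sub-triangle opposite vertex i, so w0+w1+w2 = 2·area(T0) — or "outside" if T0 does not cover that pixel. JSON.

T0:
  2·area = 52
  edge (8, 14)→(4, 8): d=(-4,-6) top-left  bias=+0
  edge (4, 8)→(10, 4): d=(6,-4) top-left  bias=+0
  edge (10, 4)→(8, 14): d=(-2,10) right/bottom  bias=-1
    (4,2)@(9, 5): e=[42,2,8] → #
    (3,3)@(7, 7): e=[22,6,24] → #
    (2,4)@(5, 9): e=[2,10,40] → #
    (4,4)@(9, 9): e=[26,26,0] → ·  [on edge]
    (2,5)@(5, 11): e=[-6,22,36] → ·
    (3,5)@(7, 11): e=[6,30,16] → #
    (4,5)@(9, 11): e=[18,38,-4] → ·
    (3,6)@(7, 13): e=[-2,42,12] → ·
    (3,9)@(7, 19): e=[-26,78,0] → ·  [on edge]
  covered (6 px):
    · · · · ·
    · · · · ·
    · · · · #
    · · · # #
    · · # # ·
    · · · # ·
    · · · · ·
    · · · · ·
    · · · · ·
    · · · · ·

Result: [14,4,34]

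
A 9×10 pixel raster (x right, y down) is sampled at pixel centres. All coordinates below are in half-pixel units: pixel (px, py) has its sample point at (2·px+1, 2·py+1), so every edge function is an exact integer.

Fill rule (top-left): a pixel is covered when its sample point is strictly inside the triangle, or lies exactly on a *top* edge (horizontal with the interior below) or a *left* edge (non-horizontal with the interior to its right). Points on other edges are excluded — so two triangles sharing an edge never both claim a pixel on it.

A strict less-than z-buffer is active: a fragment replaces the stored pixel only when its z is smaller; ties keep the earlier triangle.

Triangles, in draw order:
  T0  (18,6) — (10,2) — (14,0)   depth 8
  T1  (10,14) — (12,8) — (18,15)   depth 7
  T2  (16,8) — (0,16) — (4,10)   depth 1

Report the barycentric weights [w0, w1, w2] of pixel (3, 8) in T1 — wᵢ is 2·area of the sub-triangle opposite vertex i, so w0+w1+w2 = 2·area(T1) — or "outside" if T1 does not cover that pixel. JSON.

T0:
  2·area = 32
  edge (18, 6)→(10, 2): d=(-8,-4) top-left  bias=+0
  edge (10, 2)→(14, 0): d=(4,-2) top-left  bias=+0
  edge (14, 0)→(18, 6): d=(4,6) right/bottom  bias=-1
    (6,0)@(13, 1): e=[20,2,10] → #
    (7,0)@(15, 1): e=[28,6,-2] → ·
    (6,1)@(13, 3): e=[4,10,18] → #
    (7,1)@(15, 3): e=[12,14,6] → #
    (8,1)@(17, 3): e=[20,18,-6] → ·
    (6,2)@(13, 5): e=[-12,18,26] → ·
    (7,2)@(15, 5): e=[-4,22,14] → ·
    (8,2)@(17, 5): e=[4,26,2] → #
    (8,3)@(17, 7): e=[-12,34,10] → ·
  covered (4 px):
    · · · · · · # · ·
    · · · · · · # # ·
    · · · · · · · · #
    · · · · · · · · ·
    · · · · · · · · ·
    · · · · · · · · ·
    · · · · · · · · ·
    · · · · · · · · ·
    · · · · · · · · ·
    · · · · · · · · ·
T1:
  2·area = 50
  edge (10, 14)→(12, 8): d=(2,-6) top-left  bias=+0
  edge (12, 8)→(18, 15): d=(6,7) right/bottom  bias=-1
  edge (18, 15)→(10, 14): d=(-8,-1) top-left  bias=+0
    (6,2)@(13, 5): e=[0,-25,75] → ·  [on edge]
    (5,5)@(11, 11): e=[0,25,25] → #  [on edge]
    (6,5)@(13, 11): e=[12,11,27] → #
    (7,5)@(15, 11): e=[24,-3,29] → ·
    (5,6)@(11, 13): e=[4,37,9] → #
    (7,6)@(15, 13): e=[28,9,13] → #
    (8,6)@(17, 13): e=[40,-5,15] → ·
    (5,7)@(11, 15): e=[8,49,-7] → ·
    (6,7)@(13, 15): e=[20,35,-5] → ·
    (7,7)@(15, 15): e=[32,21,-3] → ·
    (4,8)@(9, 17): e=[0,75,-25] → ·  [on edge]
  covered (5 px):
    · · · · · · · · ·
    · · · · · · · · ·
    · · · · · · · · ·
    · · · · · · · · ·
    · · · · · · · · ·
    · · · · · # # · ·
    · · · · · # # # ·
    · · · · · · · · ·
    · · · · · · · · ·
    · · · · · · · · ·
T2:
  2·area = 64
  edge (16, 8)→(0, 16): d=(-16,8) right/bottom  bias=-1
  edge (0, 16)→(4, 10): d=(4,-6) top-left  bias=+0
  edge (4, 10)→(16, 8): d=(12,-2) top-left  bias=+0
    (5,4)@(11, 9): e=[24,38,2] → #
    (6,4)@(13, 9): e=[8,50,6] → #
    (7,4)@(15, 9): e=[-8,62,10] → ·
    (2,5)@(5, 11): e=[40,10,14] → #
    (3,5)@(7, 11): e=[24,22,18] → #
    (4,5)@(9, 11): e=[8,34,22] → #
    (5,5)@(11, 11): e=[-8,46,26] → ·
    (6,5)@(13, 11): e=[-24,58,30] → ·
    (1,6)@(3, 13): e=[24,6,34] → #
    (3,6)@(7, 13): e=[-8,30,42] → ·
    (4,6)@(9, 13): e=[-24,42,46] → ·
    (0,7)@(1, 15): e=[8,2,54] → #
  covered (8 px):
    · · · · · · · · ·
    · · · · · · · · ·
    · · · · · · · · ·
    · · · · · · · · ·
    · · · · · # # · ·
    · · # # # · · · ·
    · # # · · · · · ·
    # · · · · · · · ·
    · · · · · · · · ·
    · · · · · · · · ·

Final: "outside"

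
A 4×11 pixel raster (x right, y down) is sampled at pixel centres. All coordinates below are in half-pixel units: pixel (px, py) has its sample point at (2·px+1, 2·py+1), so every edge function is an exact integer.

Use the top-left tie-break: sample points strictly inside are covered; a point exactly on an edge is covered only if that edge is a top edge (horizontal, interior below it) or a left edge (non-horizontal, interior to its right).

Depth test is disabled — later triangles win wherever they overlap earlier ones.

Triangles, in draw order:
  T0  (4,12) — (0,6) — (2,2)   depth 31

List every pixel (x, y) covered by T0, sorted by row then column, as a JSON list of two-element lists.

T0:
  2·area = 28
  edge (4, 12)→(0, 6): d=(-4,-6) top-left  bias=+0
  edge (0, 6)→(2, 2): d=(2,-4) top-left  bias=+0
  edge (2, 2)→(4, 12): d=(2,10) right/bottom  bias=-1
    (0,2)@(1, 5): e=[10,2,16] → █
    (1,2)@(3, 5): e=[22,10,-4] → ·
    (0,3)@(1, 7): e=[2,6,20] → █
    (1,3)@(3, 7): e=[14,14,0] → ·  [on edge]
    (0,4)@(1, 9): e=[-6,10,24] → ·
    (1,4)@(3, 9): e=[6,18,4] → █
    (2,4)@(5, 9): e=[18,26,-16] → ·
    (1,5)@(3, 11): e=[-2,22,8] → ·
    (2,8)@(5, 17): e=[-14,42,0] → ·  [on edge]
  covered (3 px):
    · · · ·
    · · · ·
    █ · · ·
    █ · · ·
    · █ · ·
    · · · ·
    · · · ·
    · · · ·
    · · · ·
    · · · ·
    · · · ·

Result: [[0,2],[0,3],[1,4]]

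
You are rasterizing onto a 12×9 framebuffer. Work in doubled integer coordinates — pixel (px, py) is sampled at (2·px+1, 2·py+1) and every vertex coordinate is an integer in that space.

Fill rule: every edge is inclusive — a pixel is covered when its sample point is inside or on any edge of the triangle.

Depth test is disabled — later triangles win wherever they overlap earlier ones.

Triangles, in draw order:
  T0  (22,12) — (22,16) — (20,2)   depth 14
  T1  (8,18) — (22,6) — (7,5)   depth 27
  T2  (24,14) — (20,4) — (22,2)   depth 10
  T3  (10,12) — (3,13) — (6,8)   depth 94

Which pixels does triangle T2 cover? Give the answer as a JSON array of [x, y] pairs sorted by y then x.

T0:
  2·area = 8
  edge (22, 12)→(22, 16): d=(0,4) inclusive
  edge (22, 16)→(20, 2): d=(-2,-14) inclusive
  edge (20, 2)→(22, 12): d=(2,10) inclusive
    (10,3)@(21, 7): e=[4,4,0] → X  [on edge]
    (11,3)@(23, 7): e=[-4,32,-20] → .
    (10,4)@(21, 9): e=[4,0,4] → X  [on edge]
    (11,4)@(23, 9): e=[-4,28,-16] → .
    (10,5)@(21, 11): e=[4,-4,8] → .
    (11,8)@(23, 17): e=[-4,12,0] → .  [on edge]
  covered (2 px):
    . . . . . . . . . . . .
    . . . . . . . . . . . .
    . . . . . . . . . . . .
    . . . . . . . . . . X .
    . . . . . . . . . . X .
    . . . . . . . . . . . .
    . . . . . . . . . . . .
    . . . . . . . . . . . .
    . . . . . . . . . . . .
T1:
  2·area = 194  (B↔C swapped to make it positive)
  edge (8, 18)→(7, 5): d=(-1,-13) inclusive
  edge (7, 5)→(22, 6): d=(15,1) inclusive
  edge (22, 6)→(8, 18): d=(-14,12) inclusive
    (3,2)@(7, 5): e=[0,0,194] → X  [on edge]
    (4,2)@(9, 5): e=[26,-2,170] → .
    (3,3)@(7, 7): e=[-2,30,166] → .
    (4,3)@(9, 7): e=[24,28,142] → X
    (5,3)@(11, 7): e=[50,26,118] → X
    (6,3)@(13, 7): e=[76,24,94] → X
    (7,3)@(15, 7): e=[102,22,70] → X
    (8,3)@(17, 7): e=[128,20,46] → X
    (9,3)@(19, 7): e=[154,18,22] → X
    (10,3)@(21, 7): e=[180,16,-2] → .
    (4,4)@(9, 9): e=[22,58,114] → X
    (9,4)@(19, 9): e=[152,48,-6] → .
  covered (22 px):
    . . . . . . . . . . . .
    . . . . . . . . . . . .
    . . . X . . . . . . . .
    . . . . X X X X X X . .
    . . . . X X X X X . . .
    . . . . X X X X . . . .
    . . . . X X X . . . . .
    . . . . X X . . . . . .
    . . . . X . . . . . . .
T2:
  2·area = 28
  edge (24, 14)→(20, 4): d=(-4,-10) inclusive
  edge (20, 4)→(22, 2): d=(2,-2) inclusive
  edge (22, 2)→(24, 14): d=(2,12) inclusive
    (11,0)@(23, 1): e=[42,0,-14] → .  [on edge]
    (10,1)@(21, 3): e=[14,0,14] → X  [on edge]
    (11,1)@(23, 3): e=[34,4,-10] → .
    (9,2)@(19, 5): e=[-14,0,42] → .  [on edge]
    (10,2)@(21, 5): e=[6,4,18] → X
    (11,2)@(23, 5): e=[26,8,-6] → .
    (8,3)@(17, 7): e=[-42,0,70] → .  [on edge]
    (10,3)@(21, 7): e=[-2,8,22] → .
    (7,4)@(15, 9): e=[-70,0,98] → .  [on edge]
    (11,4)@(23, 9): e=[10,16,2] → X
    (6,5)@(13, 11): e=[-98,0,126] → .  [on edge]
    (11,5)@(23, 11): e=[2,20,6] → X
    (5,6)@(11, 13): e=[-126,0,154] → .  [on edge]
    (4,7)@(9, 15): e=[-154,0,182] → .  [on edge]
    (3,8)@(7, 17): e=[-182,0,210] → .  [on edge]
  covered (4 px):
    . . . . . . . . . . . .
    . . . . . . . . . . X .
    . . . . . . . . . . X .
    . . . . . . . . . . . .
    . . . . . . . . . . . X
    . . . . . . . . . . . X
    . . . . . . . . . . . .
    . . . . . . . . . . . .
    . . . . . . . . . . . .
T3:
  2·area = 32
  edge (10, 12)→(3, 13): d=(-7,1) inclusive
  edge (3, 13)→(6, 8): d=(3,-5) inclusive
  edge (6, 8)→(10, 12): d=(4,4) inclusive
    (0,1)@(1, 3): e=[72,-40,0] → .  [on edge]
    (4,1)@(9, 3): e=[64,0,-32] → .  [on edge]
    (1,2)@(3, 5): e=[56,-24,0] → .  [on edge]
    (2,3)@(5, 7): e=[40,-8,0] → .  [on edge]
    (3,4)@(7, 9): e=[24,8,0] → X  [on edge]
    (4,4)@(9, 9): e=[22,18,-8] → .
    (2,5)@(5, 11): e=[12,4,16] → X
    (4,5)@(9, 11): e=[8,24,0] → X  [on edge]
    (5,5)@(11, 11): e=[6,34,-8] → .
    (8,5)@(17, 11): e=[0,64,-32] → .  [on edge]
    (1,6)@(3, 13): e=[0,0,32] → X  [on edge]
    (2,6)@(5, 13): e=[-2,10,24] → .
    (5,6)@(11, 13): e=[-8,40,0] → .  [on edge]
    (6,7)@(13, 15): e=[-24,56,0] → .  [on edge]
    (7,8)@(15, 17): e=[-40,72,0] → .  [on edge]
  covered (5 px):
    . . . . . . . . . . . .
    . . . . . . . . . . . .
    . . . . . . . . . . . .
    . . . . . . . . . . . .
    . . . X . . . . . . . .
    . . X X X . . . . . . .
    . X . . . . . . . . . .
    . . . . . . . . . . . .
    . . . . . . . . . . . .

Final: [[10,1],[10,2],[11,4],[11,5]]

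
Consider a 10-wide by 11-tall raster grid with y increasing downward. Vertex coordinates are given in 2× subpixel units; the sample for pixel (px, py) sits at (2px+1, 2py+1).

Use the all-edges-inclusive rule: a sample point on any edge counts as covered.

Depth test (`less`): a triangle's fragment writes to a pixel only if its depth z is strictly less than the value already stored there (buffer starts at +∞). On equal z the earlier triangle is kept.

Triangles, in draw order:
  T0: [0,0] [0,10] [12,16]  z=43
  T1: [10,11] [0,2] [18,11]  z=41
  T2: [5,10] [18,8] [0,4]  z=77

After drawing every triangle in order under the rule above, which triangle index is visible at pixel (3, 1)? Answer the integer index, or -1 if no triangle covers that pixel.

T0:
  2·area = 120  (B↔C swapped to make it positive)
  edge (0, 0)→(12, 16): d=(12,16) inclusive
  edge (12, 16)→(0, 10): d=(-12,-6) inclusive
  edge (0, 10)→(0, 0): d=(0,-10) inclusive
    (0,1)@(1, 3): e=[20,90,10] → #
    (1,1)@(3, 3): e=[-12,102,30] → ·
    (0,2)@(1, 5): e=[44,66,10] → #
    (1,2)@(3, 5): e=[12,78,30] → #
    (2,2)@(5, 5): e=[-20,90,50] → ·
    (0,3)@(1, 7): e=[68,42,10] → #
    (2,3)@(5, 7): e=[4,66,50] → #
    (3,3)@(7, 7): e=[-28,78,70] → ·
    (0,4)@(1, 9): e=[92,18,10] → #
    (3,4)@(7, 9): e=[-4,54,70] → ·
    (0,5)@(1, 11): e=[116,-6,10] → ·
    (1,5)@(3, 11): e=[84,6,30] → #
  covered (15 px):
    · · · · · · · · · ·
    # · · · · · · · · ·
    # # · · · · · · · ·
    # # # · · · · · · ·
    # # # · · · · · · ·
    · # # # · · · · · ·
    · · · # # · · · · ·
    · · · · · # · · · ·
    · · · · · · · · · ·
    · · · · · · · · · ·
    · · · · · · · · · ·
T1:
  2·area = 72
  edge (10, 11)→(0, 2): d=(-10,-9) inclusive
  edge (0, 2)→(18, 11): d=(18,9) inclusive
  edge (18, 11)→(10, 11): d=(-8,0) inclusive
    (2,2)@(5, 5): e=[15,9,48] → #
    (3,2)@(7, 5): e=[33,-9,48] → ·
    (2,3)@(5, 7): e=[-5,45,32] → ·
    (3,3)@(7, 7): e=[13,27,32] → #
    (4,3)@(9, 7): e=[31,9,32] → #
    (5,3)@(11, 7): e=[49,-9,32] → ·
    (3,4)@(7, 9): e=[-7,63,16] → ·
    (4,4)@(9, 9): e=[11,45,16] → #
    (5,4)@(11, 9): e=[29,27,16] → #
    (6,4)@(13, 9): e=[47,9,16] → #
    (7,4)@(15, 9): e=[65,-9,16] → ·
    (0,5)@(1, 11): e=[-81,153,0] → ·  [on edge]
    (1,5)@(3, 11): e=[-63,135,0] → ·  [on edge]
    (2,5)@(5, 11): e=[-45,117,0] → ·  [on edge]
    (3,5)@(7, 11): e=[-27,99,0] → ·  [on edge]
    (4,5)@(9, 11): e=[-9,81,0] → ·  [on edge]
    (5,5)@(11, 11): e=[9,63,0] → #  [on edge]
    (6,5)@(13, 11): e=[27,45,0] → #  [on edge]
    (7,5)@(15, 11): e=[45,27,0] → #  [on edge]
    (8,5)@(17, 11): e=[63,9,0] → #  [on edge]
    (9,5)@(19, 11): e=[81,-9,0] → ·  [on edge]
  covered (10 px):
    · · · · · · · · · ·
    · · · · · · · · · ·
    · · # · · · · · · ·
    · · · # # · · · · ·
    · · · · # # # · · ·
    · · · · · # # # # ·
    · · · · · · · · · ·
    · · · · · · · · · ·
    · · · · · · · · · ·
    · · · · · · · · · ·
    · · · · · · · · · ·
T2:
  2·area = 88  (B↔C swapped to make it positive)
  edge (5, 10)→(0, 4): d=(-5,-6) inclusive
  edge (0, 4)→(18, 8): d=(18,4) inclusive
  edge (18, 8)→(5, 10): d=(-13,2) inclusive
    (0,2)@(1, 5): e=[1,14,73] → #
    (1,2)@(3, 5): e=[13,6,69] → #
    (2,2)@(5, 5): e=[25,-2,65] → ·
    (0,3)@(1, 7): e=[-9,50,47] → ·
    (1,3)@(3, 7): e=[3,42,43] → #
    (2,3)@(5, 7): e=[15,34,39] → #
    (3,3)@(7, 7): e=[27,26,35] → #
    (4,3)@(9, 7): e=[39,18,31] → #
    (5,3)@(11, 7): e=[51,10,27] → #
    (6,3)@(13, 7): e=[63,2,23] → #
    (7,3)@(15, 7): e=[75,-6,19] → ·
    (1,4)@(3, 9): e=[-7,78,17] → ·
  covered (12 px):
    · · · · · · · · · ·
    · · · · · · · · · ·
    # # · · · · · · · ·
    · # # # # # # · · ·
    · · # # # # · · · ·
    · · · · · · · · · ·
    · · · · · · · · · ·
    · · · · · · · · · ·
    · · · · · · · · · ·
    · · · · · · · · · ·
    · · · · · · · · · ·

Z-buffer (winner per pixel, '.' = empty):
  . . . . . . . . . .
  0 . . . . . . . . .
  0 0 1 . . . . . . .
  0 0 0 1 1 2 2 . . .
  0 0 0 2 1 1 1 . . .
  . 0 0 0 . 1 1 1 1 .
  . . . 0 0 . . . . .
  . . . . . 0 . . . .
  . . . . . . . . . .
  . . . . . . . . . .
  . . . . . . . . . .

Result: -1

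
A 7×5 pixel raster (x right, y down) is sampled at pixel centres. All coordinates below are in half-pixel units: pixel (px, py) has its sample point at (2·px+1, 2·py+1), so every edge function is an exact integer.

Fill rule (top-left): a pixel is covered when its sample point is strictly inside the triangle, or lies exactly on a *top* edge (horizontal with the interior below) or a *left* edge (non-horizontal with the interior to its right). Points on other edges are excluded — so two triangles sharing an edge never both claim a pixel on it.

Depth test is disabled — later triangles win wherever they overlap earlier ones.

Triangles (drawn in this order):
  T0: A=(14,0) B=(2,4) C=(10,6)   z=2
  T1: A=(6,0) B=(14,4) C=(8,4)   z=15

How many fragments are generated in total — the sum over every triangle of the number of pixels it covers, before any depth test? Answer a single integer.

T0:
  2·area = 56  (B↔C swapped to make it positive)
  edge (14, 0)→(10, 6): d=(-4,6) right/bottom  bias=-1
  edge (10, 6)→(2, 4): d=(-8,-2) top-left  bias=+0
  edge (2, 4)→(14, 0): d=(12,-4) top-left  bias=+0
    (5,0)@(11, 1): e=[14,42,0] → █  [on edge]
    (6,0)@(13, 1): e=[2,46,8] → █
    (2,1)@(5, 3): e=[42,14,0] → █  [on edge]
    (3,1)@(7, 3): e=[30,18,8] → █
    (4,1)@(9, 3): e=[18,22,16] → █
    (6,1)@(13, 3): e=[-6,30,32] → ·
    (2,2)@(5, 5): e=[34,-2,24] → ·
    (3,2)@(7, 5): e=[22,2,32] → █
    (5,2)@(11, 5): e=[-2,10,48] → ·
    (3,3)@(7, 7): e=[14,-14,56] → ·
    (4,3)@(9, 7): e=[2,-10,64] → ·
  covered (8 px):
    · · · · · █ █
    · · █ █ █ █ ·
    · · · █ █ · ·
    · · · · · · ·
    · · · · · · ·
T1:
  2·area = 24
  edge (6, 0)→(14, 4): d=(8,4) right/bottom  bias=-1
  edge (14, 4)→(8, 4): d=(-6,0) right/bottom  bias=-1
  edge (8, 4)→(6, 0): d=(-2,-4) top-left  bias=+0
    (3,0)@(7, 1): e=[4,18,2] → █
    (4,0)@(9, 1): e=[-4,18,10] → ·
    (3,1)@(7, 3): e=[20,6,-2] → ·
    (4,1)@(9, 3): e=[12,6,6] → █
    (5,1)@(11, 3): e=[4,6,14] → █
    (6,1)@(13, 3): e=[-4,6,22] → ·
    (4,2)@(9, 5): e=[28,-6,2] → ·
    (5,2)@(11, 5): e=[20,-6,10] → ·
  covered (3 px):
    · · · █ · · ·
    · · · · █ █ ·
    · · · · · · ·
    · · · · · · ·
    · · · · · · ·

Final: 11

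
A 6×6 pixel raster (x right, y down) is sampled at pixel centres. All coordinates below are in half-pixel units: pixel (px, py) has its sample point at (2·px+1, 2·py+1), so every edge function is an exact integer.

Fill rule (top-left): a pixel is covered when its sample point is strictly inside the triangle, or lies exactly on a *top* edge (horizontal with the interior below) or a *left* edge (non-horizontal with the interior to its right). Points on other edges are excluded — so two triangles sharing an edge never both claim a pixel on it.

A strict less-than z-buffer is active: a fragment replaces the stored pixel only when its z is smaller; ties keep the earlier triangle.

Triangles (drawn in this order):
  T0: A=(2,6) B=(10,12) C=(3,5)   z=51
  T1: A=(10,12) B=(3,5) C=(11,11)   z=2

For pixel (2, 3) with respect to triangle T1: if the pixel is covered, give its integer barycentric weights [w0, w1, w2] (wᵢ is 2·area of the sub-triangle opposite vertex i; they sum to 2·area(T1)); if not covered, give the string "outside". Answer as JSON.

T0:
  2·area = 14  (B↔C swapped to make it positive)
  edge (2, 6)→(3, 5): d=(1,-1) top-left  bias=+0
  edge (3, 5)→(10, 12): d=(7,7) right/bottom  bias=-1
  edge (10, 12)→(2, 6): d=(-8,-6) top-left  bias=+0
    (3,0)@(7, 1): e=[0,-56,70] → ·  [on edge]
    (0,1)@(1, 3): e=[-4,0,18] → ·  [on edge]
    (2,1)@(5, 3): e=[0,-28,42] → ·  [on edge]
    (1,2)@(3, 5): e=[0,0,14] → ·  [on edge]
    (0,3)@(1, 7): e=[0,28,-14] → ·  [on edge]
    (2,3)@(5, 7): e=[4,0,10] → ·  [on edge]
    (3,4)@(7, 9): e=[8,0,6] → ·  [on edge]
    (4,5)@(9, 11): e=[12,0,2] → ·  [on edge]
  covered (0 px):
    · · · · · ·
    · · · · · ·
    · · · · · ·
    · · · · · ·
    · · · · · ·
    · · · · · ·
T1:
  2·area = 14
  edge (10, 12)→(3, 5): d=(-7,-7) top-left  bias=+0
  edge (3, 5)→(11, 11): d=(8,6) right/bottom  bias=-1
  edge (11, 11)→(10, 12): d=(-1,1) right/bottom  bias=-1
    (0,1)@(1, 3): e=[0,-4,18] → ·  [on edge]
    (1,2)@(3, 5): e=[0,0,14] → ·  [on edge]
    (2,3)@(5, 7): e=[0,4,10] → #  [on edge]
    (3,3)@(7, 7): e=[14,-8,8] → ·
    (2,4)@(5, 9): e=[-14,20,8] → ·
    (3,4)@(7, 9): e=[0,8,6] → #  [on edge]
    (4,4)@(9, 9): e=[14,-4,4] → ·
    (3,5)@(7, 11): e=[-14,24,4] → ·
    (4,5)@(9, 11): e=[0,12,2] → #  [on edge]
    (5,5)@(11, 11): e=[14,0,0] → ·  [on edge]
  covered (3 px):
    · · · · · ·
    · · · · · ·
    · · · · · ·
    · · # · · ·
    · · · # · ·
    · · · · # ·

Final: [4,10,0]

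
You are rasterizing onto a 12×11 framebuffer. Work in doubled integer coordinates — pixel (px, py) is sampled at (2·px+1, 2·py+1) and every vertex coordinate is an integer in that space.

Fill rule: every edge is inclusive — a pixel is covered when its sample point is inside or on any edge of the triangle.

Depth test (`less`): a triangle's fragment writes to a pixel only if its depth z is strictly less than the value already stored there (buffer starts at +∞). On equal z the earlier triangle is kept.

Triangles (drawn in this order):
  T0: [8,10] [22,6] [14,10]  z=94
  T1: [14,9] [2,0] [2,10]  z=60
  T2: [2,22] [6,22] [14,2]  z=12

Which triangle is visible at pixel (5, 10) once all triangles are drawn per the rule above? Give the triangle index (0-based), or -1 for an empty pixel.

T0:
  2·area = 24
  edge (8, 10)→(22, 6): d=(14,-4) inclusive
  edge (22, 6)→(14, 10): d=(-8,4) inclusive
  edge (14, 10)→(8, 10): d=(-6,0) inclusive
    (9,3)@(19, 7): e=[2,4,18] → █
    (10,3)@(21, 7): e=[10,-4,18] → ·
    (6,4)@(13, 9): e=[6,12,6] → █
    (7,4)@(15, 9): e=[14,4,6] → █
    (8,4)@(17, 9): e=[22,-4,6] → ·
    (9,4)@(19, 9): e=[30,-12,6] → ·
    (6,5)@(13, 11): e=[34,-4,-6] → ·
    (7,5)@(15, 11): e=[42,-12,-6] → ·
  covered (3 px):
    · · · · · · · · · · · ·
    · · · · · · · · · · · ·
    · · · · · · · · · · · ·
    · · · · · · · · · █ · ·
    · · · · · · █ █ · · · ·
    · · · · · · · · · · · ·
    · · · · · · · · · · · ·
    · · · · · · · · · · · ·
    · · · · · · · · · · · ·
    · · · · · · · · · · · ·
    · · · · · · · · · · · ·
T1:
  2·area = 120  (B↔C swapped to make it positive)
  edge (14, 9)→(2, 10): d=(-12,1) inclusive
  edge (2, 10)→(2, 0): d=(0,-10) inclusive
  edge (2, 0)→(14, 9): d=(12,9) inclusive
    (1,0)@(3, 1): e=[107,10,3] → █
    (2,0)@(5, 1): e=[105,30,-15] → ·
    (1,1)@(3, 3): e=[83,10,27] → █
    (2,1)@(5, 3): e=[81,30,9] → █
    (3,1)@(7, 3): e=[79,50,-9] → ·
    (1,2)@(3, 5): e=[59,10,51] → █
    (3,2)@(7, 5): e=[55,50,15] → █
    (4,2)@(9, 5): e=[53,70,-3] → ·
    (1,3)@(3, 7): e=[35,10,75] → █
    (4,3)@(9, 7): e=[29,70,21] → █
    (5,3)@(11, 7): e=[27,90,3] → █
    (6,3)@(13, 7): e=[25,110,-15] → ·
  covered (17 px):
    · █ · · · · · · · · · ·
    · █ █ · · · · · · · · ·
    · █ █ █ · · · · · · · ·
    · █ █ █ █ █ · · · · · ·
    · █ █ █ █ █ █ · · · · ·
    · · · · · · · · · · · ·
    · · · · · · · · · · · ·
    · · · · · · · · · · · ·
    · · · · · · · · · · · ·
    · · · · · · · · · · · ·
    · · · · · · · · · · · ·
T2:
  2·area = 80  (B↔C swapped to make it positive)
  edge (2, 22)→(14, 2): d=(12,-20) inclusive
  edge (14, 2)→(6, 22): d=(-8,20) inclusive
  edge (6, 22)→(2, 22): d=(-4,0) inclusive
    (5,3)@(11, 7): e=[0,20,60] → █  [on edge]
    (6,3)@(13, 7): e=[40,-20,60] → ·
    (5,4)@(11, 9): e=[24,4,52] → █
    (6,4)@(13, 9): e=[64,-36,52] → ·
    (4,5)@(9, 11): e=[8,28,44] → █
    (5,5)@(11, 11): e=[48,-12,44] → ·
    (4,6)@(9, 13): e=[32,12,36] → █
    (5,6)@(11, 13): e=[72,-28,36] → ·
    (3,7)@(7, 15): e=[16,36,28] → █
    (4,7)@(9, 15): e=[56,-4,28] → ·
    (2,8)@(5, 17): e=[0,60,20] → █  [on edge]
    (4,8)@(9, 17): e=[80,-20,20] → ·
  covered (11 px):
    · · · · · · · · · · · ·
    · · · · · · · · · · · ·
    · · · · · · · · · · · ·
    · · · · · █ · · · · · ·
    · · · · · █ · · · · · ·
    · · · · █ · · · · · · ·
    · · · · █ · · · · · · ·
    · · · █ · · · · · · · ·
    · · █ █ · · · · · · · ·
    · · █ █ · · · · · · · ·
    · █ █ · · · · · · · · ·

Z-buffer (winner per pixel, '.' = empty):
  . 1 . . . . . . . . . .
  . 1 1 . . . . . . . . .
  . 1 1 1 . . . . . . . .
  . 1 1 1 1 2 . . . 0 . .
  . 1 1 1 1 2 1 0 . . . .
  . . . . 2 . . . . . . .
  . . . . 2 . . . . . . .
  . . . 2 . . . . . . . .
  . . 2 2 . . . . . . . .
  . . 2 2 . . . . . . . .
  . 2 2 . . . . . . . . .

Final: -1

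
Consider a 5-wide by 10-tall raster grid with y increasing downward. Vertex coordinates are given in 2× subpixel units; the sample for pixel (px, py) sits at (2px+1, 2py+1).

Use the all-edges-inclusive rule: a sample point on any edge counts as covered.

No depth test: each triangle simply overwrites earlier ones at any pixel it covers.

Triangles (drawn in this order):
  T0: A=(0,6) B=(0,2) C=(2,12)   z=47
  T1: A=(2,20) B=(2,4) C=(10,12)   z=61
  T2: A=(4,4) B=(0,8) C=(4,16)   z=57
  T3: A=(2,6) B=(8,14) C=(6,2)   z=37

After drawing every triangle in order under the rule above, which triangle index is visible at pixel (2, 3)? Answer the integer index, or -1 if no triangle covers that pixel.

T0:
  2·area = 8
  edge (0, 6)→(0, 2): d=(0,-4) inclusive
  edge (0, 2)→(2, 12): d=(2,10) inclusive
  edge (2, 12)→(0, 6): d=(-2,-6) inclusive
    (0,3)@(1, 7): e=[4,0,4] → #  [on edge]
    (1,3)@(3, 7): e=[12,-20,16] → ·
    (0,4)@(1, 9): e=[4,4,0] → #  [on edge]
    (1,4)@(3, 9): e=[12,-16,12] → ·
    (0,5)@(1, 11): e=[4,8,-4] → ·
    (1,7)@(3, 15): e=[12,-4,0] → ·  [on edge]
    (1,8)@(3, 17): e=[12,0,-4] → ·  [on edge]
  covered (2 px):
    · · · · ·
    · · · · ·
    · · · · ·
    # · · · ·
    # · · · ·
    · · · · ·
    · · · · ·
    · · · · ·
    · · · · ·
    · · · · ·
T1:
  2·area = 128
  edge (2, 20)→(2, 4): d=(0,-16) inclusive
  edge (2, 4)→(10, 12): d=(8,8) inclusive
  edge (10, 12)→(2, 20): d=(-8,8) inclusive
    (0,1)@(1, 3): e=[-16,0,144] → ·  [on edge]
    (1,2)@(3, 5): e=[16,0,112] → #  [on edge]
    (2,2)@(5, 5): e=[48,-16,96] → ·
    (1,3)@(3, 7): e=[16,16,96] → #
    (2,3)@(5, 7): e=[48,0,80] → #  [on edge]
    (3,3)@(7, 7): e=[80,-16,64] → ·
    (1,4)@(3, 9): e=[16,32,80] → #
    (3,4)@(7, 9): e=[80,0,48] → #  [on edge]
    (4,4)@(9, 9): e=[112,-16,32] → ·
    (1,5)@(3, 11): e=[16,48,64] → #
    (4,5)@(9, 11): e=[112,0,16] → #  [on edge]
    (1,6)@(3, 13): e=[16,64,48] → #
    (4,6)@(9, 13): e=[112,16,0] → #  [on edge]
    (3,7)@(7, 15): e=[80,48,0] → #  [on edge]
    (2,8)@(5, 17): e=[48,80,0] → #  [on edge]
    (1,9)@(3, 19): e=[16,112,0] → #  [on edge]
  covered (20 px):
    · · · · ·
    · · · · ·
    · # · · ·
    · # # · ·
    · # # # ·
    · # # # #
    · # # # #
    · # # # ·
    · # # · ·
    · # · · ·
T2:
  2·area = 48  (B↔C swapped to make it positive)
  edge (4, 4)→(4, 16): d=(0,12) inclusive
  edge (4, 16)→(0, 8): d=(-4,-8) inclusive
  edge (0, 8)→(4, 4): d=(4,-4) inclusive
    (3,0)@(7, 1): e=[-36,84,0] → ·  [on edge]
    (2,1)@(5, 3): e=[-12,60,0] → ·  [on edge]
    (1,2)@(3, 5): e=[12,36,0] → #  [on edge]
    (2,2)@(5, 5): e=[-12,52,8] → ·
    (0,3)@(1, 7): e=[36,12,0] → #  [on edge]
    (2,3)@(5, 7): e=[-12,44,16] → ·
    (0,4)@(1, 9): e=[36,4,8] → #
    (2,4)@(5, 9): e=[-12,36,24] → ·
    (0,5)@(1, 11): e=[36,-4,16] → ·
    (1,5)@(3, 11): e=[12,12,24] → #
    (2,5)@(5, 11): e=[-12,28,32] → ·
    (1,6)@(3, 13): e=[12,4,32] → #
  covered (7 px):
    · · · · ·
    · · · · ·
    · # · · ·
    # # · · ·
    # # · · ·
    · # · · ·
    · # · · ·
    · · · · ·
    · · · · ·
    · · · · ·
T3:
  2·area = 56  (B↔C swapped to make it positive)
  edge (2, 6)→(6, 2): d=(4,-4) inclusive
  edge (6, 2)→(8, 14): d=(2,12) inclusive
  edge (8, 14)→(2, 6): d=(-6,-8) inclusive
    (3,0)@(7, 1): e=[0,-14,70] → ·  [on edge]
    (2,1)@(5, 3): e=[0,14,42] → #  [on edge]
    (3,1)@(7, 3): e=[8,-10,58] → ·
    (1,2)@(3, 5): e=[0,42,14] → #  [on edge]
    (3,2)@(7, 5): e=[16,-6,46] → ·
    (0,3)@(1, 7): e=[0,70,-14] → ·  [on edge]
    (1,3)@(3, 7): e=[8,46,2] → #
    (3,3)@(7, 7): e=[24,-2,34] → ·
    (1,4)@(3, 9): e=[16,50,-10] → ·
    (2,4)@(5, 9): e=[24,26,6] → #
    (3,4)@(7, 9): e=[32,2,22] → #
    (4,4)@(9, 9): e=[40,-22,38] → ·
  covered (8 px):
    · · · · ·
    · · # · ·
    · # # · ·
    · # # · ·
    · · # # ·
    · · · # ·
    · · · · ·
    · · · · ·
    · · · · ·
    · · · · ·

Z-buffer (winner per pixel, '.' = empty):
  . . . . .
  . . 3 . .
  . 3 3 . .
  2 3 3 . .
  2 2 3 3 .
  . 2 1 3 1
  . 2 1 1 1
  . 1 1 1 .
  . 1 1 . .
  . 1 . . .

Answer: 3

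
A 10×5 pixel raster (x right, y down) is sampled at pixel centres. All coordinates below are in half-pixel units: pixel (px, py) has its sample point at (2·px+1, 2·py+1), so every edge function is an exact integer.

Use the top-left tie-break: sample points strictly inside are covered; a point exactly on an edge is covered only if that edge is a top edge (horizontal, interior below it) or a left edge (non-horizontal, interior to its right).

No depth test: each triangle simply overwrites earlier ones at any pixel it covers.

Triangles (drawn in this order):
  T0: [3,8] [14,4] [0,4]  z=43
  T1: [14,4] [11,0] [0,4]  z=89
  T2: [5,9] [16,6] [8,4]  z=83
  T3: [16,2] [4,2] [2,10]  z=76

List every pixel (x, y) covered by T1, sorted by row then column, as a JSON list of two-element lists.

T0:
  2·area = 56  (B↔C swapped to make it positive)
  edge (3, 8)→(0, 4): d=(-3,-4) top-left  bias=+0
  edge (0, 4)→(14, 4): d=(14,0) top-left  bias=+0
  edge (14, 4)→(3, 8): d=(-11,4) right/bottom  bias=-1
    (0,2)@(1, 5): e=[1,14,41] → #
    (1,2)@(3, 5): e=[9,14,33] → #
    (2,2)@(5, 5): e=[17,14,25] → #
    (3,2)@(7, 5): e=[25,14,17] → #
    (4,2)@(9, 5): e=[33,14,9] → #
    (5,2)@(11, 5): e=[41,14,1] → #
    (6,2)@(13, 5): e=[49,14,-7] → ·
    (0,3)@(1, 7): e=[-5,42,19] → ·
    (1,3)@(3, 7): e=[3,42,11] → #
    (3,3)@(7, 7): e=[19,42,-5] → ·
    (4,3)@(9, 7): e=[27,42,-13] → ·
    (5,3)@(11, 7): e=[35,42,-21] → ·
  covered (8 px):
    · · · · · · · · · ·
    · · · · · · · · · ·
    # # # # # # · · · ·
    · # # · · · · · · ·
    · · · · · · · · · ·
T1:
  2·area = 56  (B↔C swapped to make it positive)
  edge (14, 4)→(0, 4): d=(-14,0) right/bottom  bias=-1
  edge (0, 4)→(11, 0): d=(11,-4) top-left  bias=+0
  edge (11, 0)→(14, 4): d=(3,4) right/bottom  bias=-1
    (4,0)@(9, 1): e=[42,3,11] → #
    (5,0)@(11, 1): e=[42,11,3] → #
    (6,0)@(13, 1): e=[42,19,-5] → ·
    (1,1)@(3, 3): e=[14,1,41] → #
    (2,1)@(5, 3): e=[14,9,33] → #
    (3,1)@(7, 3): e=[14,17,25] → #
    (6,1)@(13, 3): e=[14,41,1] → #
    (7,1)@(15, 3): e=[14,49,-7] → ·
    (1,2)@(3, 5): e=[-14,23,47] → ·
    (2,2)@(5, 5): e=[-14,31,39] → ·
    (3,2)@(7, 5): e=[-14,39,31] → ·
    (4,2)@(9, 5): e=[-14,47,23] → ·
  covered (8 px):
    · · · · # # · · · ·
    · # # # # # # · · ·
    · · · · · · · · · ·
    · · · · · · · · · ·
    · · · · · · · · · ·
T2:
  2·area = 46  (B↔C swapped to make it positive)
  edge (5, 9)→(8, 4): d=(3,-5) top-left  bias=+0
  edge (8, 4)→(16, 6): d=(8,2) right/bottom  bias=-1
  edge (16, 6)→(5, 9): d=(-11,3) right/bottom  bias=-1
    (4,2)@(9, 5): e=[8,6,32] → #
    (5,2)@(11, 5): e=[18,2,26] → #
    (6,2)@(13, 5): e=[28,-2,20] → ·
    (3,3)@(7, 7): e=[4,26,16] → #
    (6,3)@(13, 7): e=[34,14,-2] → ·
    (2,4)@(5, 9): e=[0,46,0] → ·  [on edge]
    (3,4)@(7, 9): e=[10,42,-6] → ·
    (4,4)@(9, 9): e=[20,38,-12] → ·
    (5,4)@(11, 9): e=[30,34,-18] → ·
  covered (5 px):
    · · · · · · · · · ·
    · · · · · · · · · ·
    · · · · # # · · · ·
    · · · # # # · · · ·
    · · · · · · · · · ·
T3:
  2·area = 96  (B↔C swapped to make it positive)
  edge (16, 2)→(2, 10): d=(-14,8) right/bottom  bias=-1
  edge (2, 10)→(4, 2): d=(2,-8) top-left  bias=+0
  edge (4, 2)→(16, 2): d=(12,0) top-left  bias=+0
    (2,1)@(5, 3): e=[74,10,12] → #
    (3,1)@(7, 3): e=[58,26,12] → #
    (4,1)@(9, 3): e=[42,42,12] → #
    (5,1)@(11, 3): e=[26,58,12] → #
    (6,1)@(13, 3): e=[10,74,12] → #
    (7,1)@(15, 3): e=[-6,90,12] → ·
    (2,2)@(5, 5): e=[46,14,36] → #
    (5,2)@(11, 5): e=[-2,62,36] → ·
    (6,2)@(13, 5): e=[-18,78,36] → ·
    (1,3)@(3, 7): e=[34,2,60] → #
    (4,3)@(9, 7): e=[-14,50,60] → ·
    (1,4)@(3, 9): e=[6,6,84] → #
  covered (12 px):
    · · · · · · · · · ·
    · · # # # # # · · ·
    · · # # # · · · · ·
    · # # # · · · · · ·
    · # · · · · · · · ·

Result: [[4,0],[5,0],[1,1],[2,1],[3,1],[4,1],[5,1],[6,1]]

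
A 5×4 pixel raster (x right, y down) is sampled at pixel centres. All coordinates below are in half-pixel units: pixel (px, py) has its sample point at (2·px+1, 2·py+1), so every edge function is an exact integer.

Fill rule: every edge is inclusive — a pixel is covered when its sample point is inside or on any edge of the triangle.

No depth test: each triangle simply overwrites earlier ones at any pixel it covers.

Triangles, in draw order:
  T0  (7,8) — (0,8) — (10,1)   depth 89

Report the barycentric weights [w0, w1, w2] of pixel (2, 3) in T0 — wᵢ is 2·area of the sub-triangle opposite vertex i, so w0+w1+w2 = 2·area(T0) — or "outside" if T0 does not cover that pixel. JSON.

T0:
  2·area = 49
  edge (7, 8)→(0, 8): d=(-7,0) inclusive
  edge (0, 8)→(10, 1): d=(10,-7) inclusive
  edge (10, 1)→(7, 8): d=(-3,7) inclusive
    (4,1)@(9, 3): e=[35,13,1] → #
    (2,2)@(5, 5): e=[21,5,23] → #
    (3,2)@(7, 5): e=[21,19,9] → #
    (4,2)@(9, 5): e=[21,33,-5] → ·
    (1,3)@(3, 7): e=[7,11,31] → #
    (4,3)@(9, 7): e=[7,53,-11] → ·
  covered (6 px):
    · · · · ·
    · · · · #
    · · # # ·
    · # # # ·

Answer: [25,17,7]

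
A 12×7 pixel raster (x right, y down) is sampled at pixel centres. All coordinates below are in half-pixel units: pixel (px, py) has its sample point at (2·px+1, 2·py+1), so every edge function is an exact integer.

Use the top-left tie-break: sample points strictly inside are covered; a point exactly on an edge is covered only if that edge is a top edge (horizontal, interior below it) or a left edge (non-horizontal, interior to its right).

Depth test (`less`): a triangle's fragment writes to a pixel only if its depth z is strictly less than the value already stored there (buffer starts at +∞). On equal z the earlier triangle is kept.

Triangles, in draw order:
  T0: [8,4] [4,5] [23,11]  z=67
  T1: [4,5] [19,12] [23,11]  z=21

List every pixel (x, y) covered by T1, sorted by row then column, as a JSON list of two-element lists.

T0:
  2·area = 43  (B↔C swapped to make it positive)
  edge (8, 4)→(23, 11): d=(15,7) right/bottom  bias=-1
  edge (23, 11)→(4, 5): d=(-19,-6) top-left  bias=+0
  edge (4, 5)→(8, 4): d=(4,-1) top-left  bias=+0
    (2,2)@(5, 5): e=[36,6,1] → X
    (3,2)@(7, 5): e=[22,18,3] → X
    (4,2)@(9, 5): e=[8,30,5] → X
    (5,2)@(11, 5): e=[-6,42,7] → .
    (2,3)@(5, 7): e=[66,-32,9] → .
    (3,3)@(7, 7): e=[52,-20,11] → .
    (4,3)@(9, 7): e=[38,-8,13] → .
    (5,3)@(11, 7): e=[24,4,15] → X
    (6,3)@(13, 7): e=[10,16,17] → X
    (7,3)@(15, 7): e=[-4,28,19] → .
    (5,4)@(11, 9): e=[54,-34,23] → .
    (6,4)@(13, 9): e=[40,-22,25] → .
    (11,5)@(23, 11): e=[0,0,43] → .  [on edge]
  covered (6 px):
    . . . . . . . . . . . .
    . . . . . . . . . . . .
    . . X X X . . . . . . .
    . . . . . X X . . . . .
    . . . . . . . . X . . .
    . . . . . . . . . . . .
    . . . . . . . . . . . .
T1:
  2·area = 43  (B↔C swapped to make it positive)
  edge (4, 5)→(23, 11): d=(19,6) right/bottom  bias=-1
  edge (23, 11)→(19, 12): d=(-4,1) right/bottom  bias=-1
  edge (19, 12)→(4, 5): d=(-15,-7) top-left  bias=+0
    (4,3)@(9, 7): e=[8,30,5] → X
    (5,3)@(11, 7): e=[-4,28,19] → .
    (4,4)@(9, 9): e=[46,22,-25] → .
    (6,4)@(13, 9): e=[22,18,3] → X
    (7,4)@(15, 9): e=[10,16,17] → X
    (8,4)@(17, 9): e=[-2,14,31] → .
    (6,5)@(13, 11): e=[60,10,-27] → .
    (7,5)@(15, 11): e=[48,8,-13] → .
    (8,5)@(17, 11): e=[36,6,1] → X
    (9,5)@(19, 11): e=[24,4,15] → X
    (10,5)@(21, 11): e=[12,2,29] → X
    (11,5)@(23, 11): e=[0,0,43] → .  [on edge]
    (7,6)@(15, 13): e=[86,0,-43] → .  [on edge]
  covered (6 px):
    . . . . . . . . . . . .
    . . . . . . . . . . . .
    . . . . . . . . . . . .
    . . . . X . . . . . . .
    . . . . . . X X . . . .
    . . . . . . . . X X X .
    . . . . . . . . . . . .

Final: [[4,3],[6,4],[7,4],[8,5],[9,5],[10,5]]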